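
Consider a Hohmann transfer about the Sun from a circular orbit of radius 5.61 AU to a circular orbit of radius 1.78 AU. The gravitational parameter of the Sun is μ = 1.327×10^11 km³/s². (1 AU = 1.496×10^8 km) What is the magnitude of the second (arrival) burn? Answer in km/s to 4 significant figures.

In km: r₁ = 5.61 × 1.496×10^8 = 8.39256×10^8 km; r₂ = 1.78 × 1.496×10^8 = 2.66288×10^8 km.
The Hohmann ellipse has a_t = (r₁ + r₂)/2 = 5.52772×10^8 km.
On the circular orbit at r = 2.66288×10^8 km, v_c = √(μ/r) = 22.323 km/s.
Transfer-orbit speed at the same r (vis-viva, a = a_t): v_t = √[μ(2/r − 1/a_t)] = 27.506 km/s.
Δv₂ = |v_t − v_c| = |27.506 − 22.323| = 5.183 km/s.

Δv₂ = 5.183 km/s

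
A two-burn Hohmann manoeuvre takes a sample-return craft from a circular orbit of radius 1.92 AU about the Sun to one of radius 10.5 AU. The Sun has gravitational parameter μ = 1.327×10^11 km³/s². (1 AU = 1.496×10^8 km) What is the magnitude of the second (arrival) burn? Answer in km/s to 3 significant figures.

In km: r₁ = 1.92 × 1.496×10^8 = 2.87232×10^8 km; r₂ = 10.5 × 1.496×10^8 = 1.5708×10^9 km.
Semi-major axis of the transfer orbit: a_t = (2.87232×10^8 + 1.5708×10^9)/2 = 9.29016×10^8 km.
Circular speed at r = 1.5708×10^9 km: v_c = √(μ/r) = 9.1913 km/s.
Transfer-orbit speed at the same r (vis-viva, a = a_t): v_t = √[μ(2/r − 1/a_t)] = 5.1107 km/s.
Δv₂ = |v_t − v_c| = |5.1107 − 9.1913| = 4.081 km/s.

Δv₂ = 4.08 km/s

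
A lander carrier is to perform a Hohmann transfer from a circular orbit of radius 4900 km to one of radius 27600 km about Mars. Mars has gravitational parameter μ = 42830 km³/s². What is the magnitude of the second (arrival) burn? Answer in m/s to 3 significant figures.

The Hohmann ellipse has a_t = (r₁ + r₂)/2 = 16250 km.
On the circular orbit at r = 27600 km, v_c = √(μ/r) = 1.24572 km/s.
Transfer-orbit speed at the same r (vis-viva, a = a_t): v_t = √[μ(2/r − 1/a_t)] = 0.684055 km/s.
Δv₂ = |v_t − v_c| = |0.684055 − 1.24572| = 0.5617 km/s.

Δv₂ = 562 m/s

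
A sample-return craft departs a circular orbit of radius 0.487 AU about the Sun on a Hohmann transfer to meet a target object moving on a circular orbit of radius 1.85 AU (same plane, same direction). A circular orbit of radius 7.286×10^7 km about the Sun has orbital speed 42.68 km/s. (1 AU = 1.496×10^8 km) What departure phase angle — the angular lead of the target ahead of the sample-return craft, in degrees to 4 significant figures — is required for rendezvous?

From the circular-orbit relation v² = μ/r at r = 7.286×10^7 km: μ = v²r = (42.68)² × 7.286×10^7 = 1.32720×10^11 km³/s².
In km: r₁ = 0.487 × 1.496×10^8 = 7.28552×10^7 km; r₂ = 1.85 × 1.496×10^8 = 2.7676×10^8 km.
Semi-major axis of the transfer orbit: a_t = (7.28552×10^7 + 2.7676×10^8)/2 = 1.748076×10^8 km.
Transfer time t = π√(a_t³/μ) = 1.993×10^7 s.
The target's mean motion on its circular orbit is ω₂ = √(μ/r₂³) = 7.913×10^-8 rad/s.
Angle swept by the target during transfer: ω₂·t = 1.577 rad = 90.36°.
The sample-return craft traverses 180° on the transfer ellipse, so the target must lead by 180° − 90.36° = 89.64°.

φ = 89.64°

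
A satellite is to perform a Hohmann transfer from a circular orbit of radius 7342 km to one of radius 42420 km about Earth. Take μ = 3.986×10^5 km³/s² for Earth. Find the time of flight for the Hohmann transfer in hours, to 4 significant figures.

t = 5.425 hours

Transfer-ellipse semi-major axis a_t = (r₁ + r₂)/2 = (7342 + 42420)/2 = 24881 km.
By Kepler's third law the transfer-orbit period is T = 2π√(a_t³/μ), so t = T/2 = 19530 s.
Converting: 19530 s ÷ 3600 s/hour = 5.425 hours.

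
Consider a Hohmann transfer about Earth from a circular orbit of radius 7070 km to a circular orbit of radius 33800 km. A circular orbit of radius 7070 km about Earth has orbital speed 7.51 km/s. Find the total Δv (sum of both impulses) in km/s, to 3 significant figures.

Δv = 3.56 km/s

From the circular-orbit relation v² = μ/r at r = 7070 km: μ = v²r = (7.51)² × 7070 = 3.98749×10^5 km³/s².
Transfer-ellipse semi-major axis a_t = (r₁ + r₂)/2 = (7070 + 33800)/2 = 20435 km.
At r₁ the circular-orbit speed is v₁ = √(μ/r₁) = 7.510 km/s.
Transfer-orbit speed at r₁ (vis-viva equation): v_p = √[μ(2/r₁ − 1/a_t)] = 9.659 km/s.
First burn Δv₁ = |v_p − v₁| = 2.149 km/s.
Circular speed at r₂: v₂ = √(μ/r₂) = 3.4347 km/s.
Transfer-orbit speed at r₂: v_a = √[μ(2/r₂ − 1/a_t)] = 2.0203 km/s.
Second burn Δv₂ = |v₂ − v_a| = 1.414 km/s.
Δv = Δv₁ + Δv₂ = 2.149 + 1.414 = 3.563 km/s.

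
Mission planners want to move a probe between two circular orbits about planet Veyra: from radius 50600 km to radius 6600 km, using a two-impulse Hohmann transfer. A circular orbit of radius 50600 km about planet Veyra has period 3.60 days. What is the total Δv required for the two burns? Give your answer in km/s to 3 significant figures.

From Kepler's third law T² = 4π²r³/μ at r = 50600 km, T = 3.60 days = 3.60 × 86400 s = 3.1104×10^5 s: μ = 4π²r³/T² = 52866.3 km³/s².
Transfer-ellipse semi-major axis a_t = (r₁ + r₂)/2 = (50600 + 6600)/2 = 28600 km.
Circular speed at r₁: v₁ = √(μ/r₁) = √(52866.3/50600) = 1.0221 km/s.
Transfer-orbit speed at r₁ (vis-viva): v_a = √[μ(2/r₁ − 1/a_t)] = 0.49102 km/s.
First burn Δv₁ = |v_a − v₁| = 0.5311 km/s.
At r₂, v₂ = √(μ/r₂) = 2.8302 km/s.
Transfer-orbit speed at r₂: v_p = √[μ(2/r₂ − 1/a_t)] = 3.7645 km/s.
Second burn Δv₂ = |v₂ − v_p| = 0.9343 km/s.
Δv = Δv₁ + Δv₂ = 0.5311 + 0.9343 = 1.465 km/s.

Δv = 1.47 km/s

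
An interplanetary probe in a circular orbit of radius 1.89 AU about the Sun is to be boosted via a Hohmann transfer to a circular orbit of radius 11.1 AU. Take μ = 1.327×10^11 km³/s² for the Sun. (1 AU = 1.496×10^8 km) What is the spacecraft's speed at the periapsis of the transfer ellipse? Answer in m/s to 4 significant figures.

v = 28320 m/s

In km: r₁ = 1.89 × 1.496×10^8 = 2.82744×10^8 km; r₂ = 11.1 × 1.496×10^8 = 1.66056×10^9 km.
Semi-major axis of the transfer orbit: a_t = (2.82744×10^8 + 1.66056×10^9)/2 = 9.71652×10^8 km.
At periapsis, r = 2.82744×10^8 km.
Vis-viva: v = √[μ(2/r − 1/a_t)] = √[1.327×10^11 × (2/2.82744×10^8 − 1/9.71652×10^8)] = 28.32 km/s.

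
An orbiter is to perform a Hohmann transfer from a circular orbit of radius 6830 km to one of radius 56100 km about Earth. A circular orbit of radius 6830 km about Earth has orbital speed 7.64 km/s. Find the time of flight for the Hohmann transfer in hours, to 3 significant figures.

t = 7.71 hours

From the circular-orbit relation v² = μ/r at r = 6830 km: μ = v²r = (7.64)² × 6830 = 3.98664×10^5 km³/s².
The Hohmann ellipse has a_t = (r₁ + r₂)/2 = 31465 km.
By Kepler's third law the transfer-orbit period is T = 2π√(a_t³/μ), so t = T/2 = 27770 s.
Converting: 27770 s ÷ 3600 s/hour = 7.71 hours.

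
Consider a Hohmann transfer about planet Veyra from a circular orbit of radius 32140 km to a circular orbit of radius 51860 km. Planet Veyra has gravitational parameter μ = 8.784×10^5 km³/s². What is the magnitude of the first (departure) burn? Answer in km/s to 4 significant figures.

Δv₁ = 0.5813 km/s

Semi-major axis of the transfer orbit: a_t = (32140 + 51860)/2 = 42000 km.
Circular speed at r = 32140 km: v_c = √(μ/r) = 5.2279 km/s.
Transfer-orbit speed at the same r (vis-viva, a = a_t): v_t = √[μ(2/r − 1/a_t)] = 5.8092 km/s.
Δv₁ = |v_t − v_c| = |5.8092 − 5.2279| = 0.5813 km/s.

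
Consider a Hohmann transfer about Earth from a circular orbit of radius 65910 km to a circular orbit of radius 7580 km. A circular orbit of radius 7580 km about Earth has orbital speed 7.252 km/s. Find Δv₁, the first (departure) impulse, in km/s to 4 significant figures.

Δv₁ = 1.342 km/s

From the circular-orbit relation v² = μ/r at r = 7580 km: μ = v²r = (7.252)² × 7580 = 3.98644×10^5 km³/s².
The Hohmann ellipse has a_t = (r₁ + r₂)/2 = 36745 km.
Circular speed at r = 65910 km: v_c = √(μ/r) = 2.459 km/s.
Vis-viva on the transfer ellipse at r = 65910 km gives v_t = √[μ(2/r − 1/a_t)] = 1.117 km/s.
Δv₁ = |v_t − v_c| = |1.117 − 2.459| = 1.342 km/s.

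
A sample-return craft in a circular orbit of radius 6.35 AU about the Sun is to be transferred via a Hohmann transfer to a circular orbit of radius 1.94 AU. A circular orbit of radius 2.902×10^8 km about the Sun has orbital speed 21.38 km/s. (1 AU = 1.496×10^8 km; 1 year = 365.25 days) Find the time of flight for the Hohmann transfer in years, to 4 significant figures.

t = 4.221 years

From the circular-orbit relation v² = μ/r at r = 2.902×10^8 km: μ = v²r = (21.38)² × 2.902×10^8 = 1.32652×10^11 km³/s².
In km: r₁ = 6.35 × 1.496×10^8 = 9.4996×10^8 km; r₂ = 1.94 × 1.496×10^8 = 2.90224×10^8 km.
Semi-major axis of the transfer orbit: a_t = (9.4996×10^8 + 2.90224×10^8)/2 = 6.20092×10^8 km.
By Kepler's third law the transfer-orbit period is T = 2π√(a_t³/μ), so t = T/2 = 1.332×10^8 s.
Converting: 1.332×10^8 s ÷ 3.15576×10^7 s/year (365.25 × 86400) = 4.221 years.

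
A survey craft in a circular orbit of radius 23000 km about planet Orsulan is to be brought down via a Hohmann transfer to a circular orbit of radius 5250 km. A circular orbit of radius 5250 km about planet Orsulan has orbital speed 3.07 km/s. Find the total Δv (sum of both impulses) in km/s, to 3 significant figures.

Δv = 1.42 km/s

From the circular-orbit relation v² = μ/r at r = 5250 km: μ = v²r = (3.07)² × 5250 = 49480.7 km³/s².
The Hohmann ellipse has a_t = (r₁ + r₂)/2 = 14125 km.
At r₁ the circular-orbit speed is v₁ = √(μ/r₁) = 1.4667 km/s.
Transfer-orbit speed at r₁ (v² = μ(2/r − 1/a)): v_a = √[μ(2/r₁ − 1/a_t)] = 0.89421 km/s.
First burn Δv₁ = |v_a − v₁| = 0.5725 km/s.
Circular speed at r₂: v₂ = √(μ/r₂) = 3.0700 km/s.
Transfer-orbit speed at r₂: v_p = √[μ(2/r₂ − 1/a_t)] = 3.9175 km/s.
Second burn Δv₂ = |v₂ − v_p| = 0.8475 km/s.
Δv = Δv₁ + Δv₂ = 0.5725 + 0.8475 = 1.420 km/s.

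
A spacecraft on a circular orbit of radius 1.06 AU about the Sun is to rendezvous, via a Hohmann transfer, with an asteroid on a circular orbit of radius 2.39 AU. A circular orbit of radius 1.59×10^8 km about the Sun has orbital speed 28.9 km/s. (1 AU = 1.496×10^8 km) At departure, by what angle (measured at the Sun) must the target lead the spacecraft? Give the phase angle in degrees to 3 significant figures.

φ = 69.6°

From the circular-orbit relation v² = μ/r at r = 1.59×10^8 km: μ = v²r = (28.9)² × 1.59×10^8 = 1.32798×10^11 km³/s².
In km: r₁ = 1.06 × 1.496×10^8 = 1.58576×10^8 km; r₂ = 2.39 × 1.496×10^8 = 3.57544×10^8 km.
The Hohmann ellipse has a_t = (r₁ + r₂)/2 = 2.5806×10^8 km.
The half-period of the transfer ellipse is t = π√(a_t³/μ) = 3.574×10^7 s.
Target angular speed ω₂ = √(μ/r₂³) = 5.390×10^-8 rad/s.
Angle swept by the target during transfer: ω₂·t = 1.926 rad = 110.4°.
The spacecraft traverses 180° on the transfer ellipse, so the target must lead by 180° − 110.4° = 69.6°.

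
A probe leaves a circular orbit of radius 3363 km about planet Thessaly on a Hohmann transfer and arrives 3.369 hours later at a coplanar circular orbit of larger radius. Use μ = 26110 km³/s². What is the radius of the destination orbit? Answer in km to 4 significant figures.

Transfer time t = 3.369 hours = 12128.4 s, and t = π√(a_t³/μ).
So a_t = (μ t²/π²)^(1/3) = (26110 × (12128.4)² / π²)^(1/3) = 7300.8 km.
Since a_t = (r₁ + r₂)/2, r₂ = 2a_t − r₁ = 2×7300.8 − 3363 = 11238.6 km.

r₂ = 11240 km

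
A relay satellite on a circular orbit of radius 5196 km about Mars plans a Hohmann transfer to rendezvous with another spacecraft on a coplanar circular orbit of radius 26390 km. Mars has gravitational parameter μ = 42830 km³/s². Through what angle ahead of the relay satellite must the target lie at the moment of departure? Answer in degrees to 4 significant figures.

φ = 96.67°

Semi-major axis of the transfer orbit: a_t = (5196 + 26390)/2 = 15793 km.
Transfer time t = π√(a_t³/μ) = 30130 s.
Target angular speed ω₂ = √(μ/r₂³) = 4.827×10^-5 rad/s.
Angle swept by the target during transfer: ω₂·t = 1.4544 rad = 83.33°.
Arrival is 180° from departure on the ellipse, so φ = 180° − 83.33° = 96.67°.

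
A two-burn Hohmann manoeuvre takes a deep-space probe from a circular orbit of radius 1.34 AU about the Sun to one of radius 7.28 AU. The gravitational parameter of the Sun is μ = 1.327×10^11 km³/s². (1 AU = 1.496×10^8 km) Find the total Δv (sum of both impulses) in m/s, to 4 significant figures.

In km: r₁ = 1.34 × 1.496×10^8 = 2.00464×10^8 km; r₂ = 7.28 × 1.496×10^8 = 1.089088×10^9 km.
Transfer-ellipse semi-major axis a_t = (r₁ + r₂)/2 = (2.00464×10^8 + 1.089088×10^9)/2 = 6.44776×10^8 km.
At r₁ the circular-orbit speed is v₁ = √(μ/r₁) = 25.73 km/s.
Transfer-orbit speed at r₁ (vis-viva equation): v_p = √[μ(2/r₁ − 1/a_t)] = 33.44 km/s.
First burn Δv₁ = |v_p − v₁| = 7.710 km/s.
Circular speed at r₂: v₂ = √(μ/r₂) = 11.038 km/s.
Transfer-orbit speed at r₂: v_a = √[μ(2/r₂ − 1/a_t)] = 6.1549 km/s.
Second burn Δv₂ = |v₂ − v_a| = 4.883 km/s.
Total Δv = Δv₁ + Δv₂ = 12.59 km/s.

Δv = 12590 m/s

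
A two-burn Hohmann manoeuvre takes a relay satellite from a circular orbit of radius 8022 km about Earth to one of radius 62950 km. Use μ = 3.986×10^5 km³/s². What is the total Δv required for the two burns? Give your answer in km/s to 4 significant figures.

The Hohmann ellipse has a_t = (r₁ + r₂)/2 = 35486 km.
At r₁ the circular-orbit speed is v₁ = √(μ/r₁) = 7.0490 km/s.
Transfer-orbit speed at r₁ (vis-viva): v_p = √[μ(2/r₁ − 1/a_t)] = 9.3885 km/s.
First burn Δv₁ = |v_p − v₁| = 2.3395 km/s.
At r₂, v₂ = √(μ/r₂) = 2.5163 km/s.
Transfer-orbit speed at r₂: v_a = √[μ(2/r₂ − 1/a_t)] = 1.1964 km/s.
Second burn Δv₂ = |v₂ − v_a| = 1.3199 km/s.
Total Δv = Δv₁ + Δv₂ = 3.659 km/s.

Δv = 3.659 km/s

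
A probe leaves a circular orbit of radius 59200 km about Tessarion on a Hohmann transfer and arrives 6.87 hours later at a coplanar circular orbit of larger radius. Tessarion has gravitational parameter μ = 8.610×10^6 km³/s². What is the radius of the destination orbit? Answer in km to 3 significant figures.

r₂ = 1.03×10^5 km

Transfer time t = 6.87 hours = 24732 s, and t = π√(a_t³/μ).
So a_t = (μ t²/π²)^(1/3) = (8.610×10^6 × (24732)² / π²)^(1/3) = 81110 km.
Since a_t = (r₁ + r₂)/2, r₂ = 2a_t − r₁ = 2×81110 − 59200 = 1.0302×10^5 km.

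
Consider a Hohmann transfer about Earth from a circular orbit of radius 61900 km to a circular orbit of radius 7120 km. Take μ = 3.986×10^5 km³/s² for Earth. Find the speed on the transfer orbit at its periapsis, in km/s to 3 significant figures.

v = 10.0 km/s

Semi-major axis of the transfer orbit: a_t = (61900 + 7120)/2 = 34510 km.
At periapsis, r = 7120 km.
From the vis-viva equation, v = √[μ(2/r − 1/a_t)] = 10.02 km/s.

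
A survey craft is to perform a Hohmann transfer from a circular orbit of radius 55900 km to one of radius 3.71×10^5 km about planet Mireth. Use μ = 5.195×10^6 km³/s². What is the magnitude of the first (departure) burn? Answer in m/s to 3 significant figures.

Δv₁ = 3070 m/s

Transfer-ellipse semi-major axis a_t = (r₁ + r₂)/2 = (55900 + 3.710×10^5)/2 = 2.1345×10^5 km.
Circular speed at r = 55900 km: v_c = √(μ/r) = 9.6402 km/s.
Vis-viva on the transfer ellipse at r = 55900 km gives v_t = √[μ(2/r − 1/a_t)] = 12.709 km/s.
Δv₁ = |v_t − v_c| = |12.709 − 9.6402| = 3.069 km/s.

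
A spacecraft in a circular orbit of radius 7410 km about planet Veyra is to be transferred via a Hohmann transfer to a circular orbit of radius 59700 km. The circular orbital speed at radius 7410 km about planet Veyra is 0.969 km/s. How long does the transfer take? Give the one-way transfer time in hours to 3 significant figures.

From the circular-orbit relation v² = μ/r at r = 7410 km: μ = v²r = (0.969)² × 7410 = 6957.70 km³/s².
Transfer-ellipse semi-major axis a_t = (r₁ + r₂)/2 = (7410 + 59700)/2 = 33555 km.
By Kepler's third law the transfer-orbit period is T = 2π√(a_t³/μ), so t = T/2 = 2.315×10^5 s.
Converting: 2.315×10^5 s ÷ 3600 s/hour = 64.3 hours.

t = 64.3 hours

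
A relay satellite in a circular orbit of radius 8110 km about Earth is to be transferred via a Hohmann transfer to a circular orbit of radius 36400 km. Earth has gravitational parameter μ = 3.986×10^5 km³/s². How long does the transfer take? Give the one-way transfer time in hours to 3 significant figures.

The Hohmann ellipse has a_t = (r₁ + r₂)/2 = 22255 km.
By Kepler's third law the transfer-orbit period is T = 2π√(a_t³/μ), so t = T/2 = 16520 s.
Converting: 16520 s ÷ 3600 s/hour = 4.59 hours.

t = 4.59 hours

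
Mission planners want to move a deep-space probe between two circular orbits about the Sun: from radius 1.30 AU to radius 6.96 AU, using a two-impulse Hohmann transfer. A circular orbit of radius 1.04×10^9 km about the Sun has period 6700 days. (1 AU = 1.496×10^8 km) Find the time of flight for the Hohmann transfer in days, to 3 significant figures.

From Kepler's third law T² = 4π²r³/μ at r = 1.04×10^9 km, T = 6700 days = 6700 × 86400 s = 5.7888×10^8 s: μ = 4π²r³/T² = 1.32520×10^11 km³/s².
In km: r₁ = 1.30 × 1.496×10^8 = 1.9448×10^8 km; r₂ = 6.96 × 1.496×10^8 = 1.041216×10^9 km.
The Hohmann ellipse has a_t = (r₁ + r₂)/2 = 6.17848×10^8 km.
Transfer time t = π√(a_t³/μ) = π√((6.17848×10^8)³ / 1.32520×10^11) = 1.325×10^8 s.
Converting: 1.325×10^8 s ÷ 86400 s/day = 1530 days.

t = 1530 days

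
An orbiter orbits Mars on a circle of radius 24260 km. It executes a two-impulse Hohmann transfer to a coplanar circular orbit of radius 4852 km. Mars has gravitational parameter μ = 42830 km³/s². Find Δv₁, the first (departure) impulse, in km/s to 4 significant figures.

Δv₁ = 0.5616 km/s

Semi-major axis of the transfer orbit: a_t = (24260 + 4852)/2 = 14556 km.
Circular speed at r = 24260 km: v_c = √(μ/r) = 1.3287 km/s.
Transfer-orbit speed at the same r (vis-viva, a = a_t): v_t = √[μ(2/r − 1/a_t)] = 0.76713 km/s.
Δv₁ = |v_t − v_c| = |0.76713 − 1.3287| = 0.5616 km/s.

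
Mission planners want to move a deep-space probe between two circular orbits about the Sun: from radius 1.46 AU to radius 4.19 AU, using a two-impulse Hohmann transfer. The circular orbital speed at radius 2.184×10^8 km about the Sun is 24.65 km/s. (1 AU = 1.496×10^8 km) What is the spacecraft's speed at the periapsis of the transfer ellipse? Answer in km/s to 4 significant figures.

From the circular-orbit relation v² = μ/r at r = 2.184×10^8 km: μ = v²r = (24.65)² × 2.184×10^8 = 1.32705×10^11 km³/s².
In km: r₁ = 1.46 × 1.496×10^8 = 2.18416×10^8 km; r₂ = 4.19 × 1.496×10^8 = 6.26824×10^8 km.
The Hohmann ellipse has a_t = (r₁ + r₂)/2 = 4.2262×10^8 km.
The periapsis of the transfer ellipse is at r = 2.18416×10^8 km.
Vis-viva: v = √[μ(2/r − 1/a_t)] = √[1.32705×10^11 × (2/2.18416×10^8 − 1/4.2262×10^8)] = 30.02 km/s.

v = 30.02 km/s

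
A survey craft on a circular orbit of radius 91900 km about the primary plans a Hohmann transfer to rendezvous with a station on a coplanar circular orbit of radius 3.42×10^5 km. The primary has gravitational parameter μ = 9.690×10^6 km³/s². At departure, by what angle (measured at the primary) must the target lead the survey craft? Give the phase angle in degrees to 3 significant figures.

Transfer-ellipse semi-major axis a_t = (r₁ + r₂)/2 = (91900 + 3.420×10^5)/2 = 2.1695×10^5 km.
The half-period of the transfer ellipse is t = π√(a_t³/μ) = 1.01983×10^5 s.
Target angular speed ω₂ = √(μ/r₂³) = 1.55641×10^-5 rad/s.
Angle swept by the target during transfer: ω₂·t = 1.58727 rad = 90.94°.
The survey craft traverses 180° on the transfer ellipse, so the target must lead by 180° − 90.94° = 89.1°.

φ = 89.1°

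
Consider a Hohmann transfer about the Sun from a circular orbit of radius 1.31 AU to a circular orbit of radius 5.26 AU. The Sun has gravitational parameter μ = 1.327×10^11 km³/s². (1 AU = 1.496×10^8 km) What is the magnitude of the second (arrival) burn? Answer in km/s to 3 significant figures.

Δv₂ = 4.79 km/s

In km: r₁ = 1.31 × 1.496×10^8 = 1.95976×10^8 km; r₂ = 5.26 × 1.496×10^8 = 7.86896×10^8 km.
The Hohmann ellipse has a_t = (r₁ + r₂)/2 = 4.91436×10^8 km.
On the circular orbit at r = 7.86896×10^8 km, v_c = √(μ/r) = 12.986 km/s.
Vis-viva on the transfer ellipse at r = 7.86896×10^8 km gives v_t = √[μ(2/r − 1/a_t)] = 8.2006 km/s.
Δv₂ = |v_t − v_c| = |8.2006 − 12.986| = 4.785 km/s.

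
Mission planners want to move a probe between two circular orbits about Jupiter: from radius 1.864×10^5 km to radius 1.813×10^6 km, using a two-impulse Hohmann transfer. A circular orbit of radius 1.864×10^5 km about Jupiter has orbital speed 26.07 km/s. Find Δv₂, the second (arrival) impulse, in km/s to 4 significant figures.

From the circular-orbit relation v² = μ/r at r = 1.864×10^5 km: μ = v²r = (26.07)² × 1.864×10^5 = 1.26686×10^8 km³/s².
The Hohmann ellipse has a_t = (r₁ + r₂)/2 = 9.997×10^5 km.
On the circular orbit at r = 1.813×10^6 km, v_c = √(μ/r) = 8.3592 km/s.
Transfer-orbit speed at the same r (vis-viva, a = a_t): v_t = √[μ(2/r − 1/a_t)] = 3.6096 km/s.
Δv₂ = |v_t − v_c| = |3.6096 − 8.3592| = 4.750 km/s.

Δv₂ = 4.750 km/s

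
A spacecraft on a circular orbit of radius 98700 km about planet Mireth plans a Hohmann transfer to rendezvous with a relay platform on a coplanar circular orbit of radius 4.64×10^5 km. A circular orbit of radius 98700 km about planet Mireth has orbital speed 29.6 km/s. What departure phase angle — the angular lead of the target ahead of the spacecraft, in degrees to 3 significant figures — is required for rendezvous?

From the circular-orbit relation v² = μ/r at r = 98700 km: μ = v²r = (29.6)² × 98700 = 8.64770×10^7 km³/s².
The Hohmann ellipse has a_t = (r₁ + r₂)/2 = 2.8135×10^5 km.
Transfer time t = π√(a_t³/μ) = 50416 s.
The target's mean motion on its circular orbit is ω₂ = √(μ/r₂³) = 2.9422×10^-5 rad/s.
Angle swept by the target during transfer: ω₂·t = 1.4833 rad = 84.99°.
The spacecraft traverses 180° on the transfer ellipse, so the target must lead by 180° − 84.99° = 95.0°.

φ = 95.0°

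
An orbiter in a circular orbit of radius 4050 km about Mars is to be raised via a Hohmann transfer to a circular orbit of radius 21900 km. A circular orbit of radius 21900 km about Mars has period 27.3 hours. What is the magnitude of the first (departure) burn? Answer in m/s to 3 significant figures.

Δv₁ = 974 m/s

From Kepler's third law T² = 4π²r³/μ at r = 21900 km, T = 27.3 hours = 27.3 × 3600 s = 98280 s: μ = 4π²r³/T² = 42930.1 km³/s².
Transfer-ellipse semi-major axis a_t = (r₁ + r₂)/2 = (4050 + 21900)/2 = 12975 km.
Circular speed at r = 4050 km: v_c = √(μ/r) = 3.255767 km/s.
Vis-viva on the transfer ellipse at r = 4050 km gives v_t = √[μ(2/r − 1/a_t)] = 4.229819 km/s.
Δv₁ = |v_t − v_c| = |4.229819 − 3.255767| = 0.9741 km/s.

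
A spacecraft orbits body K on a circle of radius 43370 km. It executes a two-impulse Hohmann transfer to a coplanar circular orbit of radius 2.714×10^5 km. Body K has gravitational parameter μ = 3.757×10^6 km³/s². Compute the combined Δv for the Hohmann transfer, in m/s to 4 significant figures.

Δv = 4682 m/s

The Hohmann ellipse has a_t = (r₁ + r₂)/2 = 1.57385×10^5 km.
At r₁ the circular-orbit speed is v₁ = √(μ/r₁) = 9.307347 km/s.
On the transfer ellipse at r₁, vis-viva equation gives v_p = √[μ(2/r₁ − 1/a_t)] = 12.22219 km/s.
First burn Δv₁ = |v_p − v₁| = 2.9148 km/s.
At r₂, v₂ = √(μ/r₂) = 3.7206 km/s.
Transfer-orbit speed at r₂: v_a = √[μ(2/r₂ − 1/a_t)] = 1.9531 km/s.
Second burn Δv₂ = |v₂ − v_a| = 1.7675 km/s.
Δv = Δv₁ + Δv₂ = 2.9148 + 1.7675 = 4.682 km/s.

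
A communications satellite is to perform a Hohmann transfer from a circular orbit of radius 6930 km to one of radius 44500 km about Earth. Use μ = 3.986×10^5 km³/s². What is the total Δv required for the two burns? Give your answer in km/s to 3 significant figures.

Transfer-ellipse semi-major axis a_t = (r₁ + r₂)/2 = (6930 + 44500)/2 = 25715 km.
Circular speed at r₁: v₁ = √(μ/r₁) = √(3.986×10^5/6930) = 7.584 km/s.
On the transfer ellipse at r₁, v² = μ(2/r − 1/a) gives v_p = √[μ(2/r₁ − 1/a_t)] = 9.977 km/s.
First burn Δv₁ = |v_p − v₁| = 2.393 km/s.
Circular speed at r₂: v₂ = √(μ/r₂) = 2.993 km/s.
Transfer-orbit speed at r₂: v_a = √[μ(2/r₂ − 1/a_t)] = 1.554 km/s.
Second burn Δv₂ = |v₂ − v_a| = 1.439 km/s.
Δv = Δv₁ + Δv₂ = 2.393 + 1.439 = 3.832 km/s.

Δv = 3.83 km/s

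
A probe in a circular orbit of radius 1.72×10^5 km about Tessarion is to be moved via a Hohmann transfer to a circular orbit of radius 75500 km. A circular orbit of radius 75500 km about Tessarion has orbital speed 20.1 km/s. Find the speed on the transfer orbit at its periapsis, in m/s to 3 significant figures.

From the circular-orbit relation v² = μ/r at r = 75500 km: μ = v²r = (20.1)² × 75500 = 3.05028×10^7 km³/s².
The Hohmann ellipse has a_t = (r₁ + r₂)/2 = 1.2375×10^5 km.
The periapsis of the transfer ellipse is at r = 75500 km.
From the vis-viva equation, v = √[μ(2/r − 1/a_t)] = 23.70 km/s.

v = 23700 m/s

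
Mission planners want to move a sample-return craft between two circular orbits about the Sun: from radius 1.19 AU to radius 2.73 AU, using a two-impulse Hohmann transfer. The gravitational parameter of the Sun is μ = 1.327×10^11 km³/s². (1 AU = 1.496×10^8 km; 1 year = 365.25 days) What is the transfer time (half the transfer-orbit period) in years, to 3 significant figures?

t = 1.37 years

In km: r₁ = 1.19 × 1.496×10^8 = 1.78024×10^8 km; r₂ = 2.73 × 1.496×10^8 = 4.08408×10^8 km.
Semi-major axis of the transfer orbit: a_t = (1.78024×10^8 + 4.08408×10^8)/2 = 2.93216×10^8 km.
Half the transfer-orbit period gives t = π√(a_t³/μ) = 4.330×10^7 s.
Converting: 4.330×10^7 s ÷ 3.15576×10^7 s/year (365.25 × 86400) = 1.37 years.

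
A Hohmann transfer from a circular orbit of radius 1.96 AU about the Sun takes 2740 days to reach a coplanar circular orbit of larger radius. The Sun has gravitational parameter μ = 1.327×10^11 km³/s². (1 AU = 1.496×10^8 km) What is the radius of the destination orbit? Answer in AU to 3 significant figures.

In km: r₁ = 1.96 × 1.496×10^8 = 2.93216×10^8 km.
Transfer time t = 2740 days = 2.36736×10^8 s, and t = π√(a_t³/μ).
So a_t = (μ t²/π²)^(1/3) = (1.327×10^11 × (2.36736×10^8)² / π²)^(1/3) = 9.0998×10^8 km.
Since a_t = (r₁ + r₂)/2, r₂ = 2a_t − r₁ = 2×9.0998×10^8 − 2.93216×10^8 = 1.526744×10^9 km.
In AU: r₂ = 1.526744×10^9 / 1.496×10^8 = 10.2 AU.

r₂ = 10.2 AU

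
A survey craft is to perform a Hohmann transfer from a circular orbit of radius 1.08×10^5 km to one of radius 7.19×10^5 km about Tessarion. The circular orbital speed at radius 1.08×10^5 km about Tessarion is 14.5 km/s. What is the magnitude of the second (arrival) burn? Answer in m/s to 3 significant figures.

Δv₂ = 2750 m/s

From the circular-orbit relation v² = μ/r at r = 1.08×10^5 km: μ = v²r = (14.5)² × 1.08×10^5 = 2.27070×10^7 km³/s².
The Hohmann ellipse has a_t = (r₁ + r₂)/2 = 4.135×10^5 km.
On the circular orbit at r = 7.190×10^5 km, v_c = √(μ/r) = 5.620 km/s.
Transfer-orbit speed at the same r (vis-viva, a = a_t): v_t = √[μ(2/r − 1/a_t)] = 2.872 km/s.
Δv₂ = |v_t − v_c| = |2.872 − 5.620| = 2.748 km/s.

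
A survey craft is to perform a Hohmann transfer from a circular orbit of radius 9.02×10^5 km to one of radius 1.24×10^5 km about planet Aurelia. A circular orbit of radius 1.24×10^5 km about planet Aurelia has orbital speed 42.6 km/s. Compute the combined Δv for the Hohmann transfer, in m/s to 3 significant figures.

From the circular-orbit relation v² = μ/r at r = 1.24×10^5 km: μ = v²r = (42.6)² × 1.24×10^5 = 2.25030×10^8 km³/s².
Transfer-ellipse semi-major axis a_t = (r₁ + r₂)/2 = (9.020×10^5 + 1.240×10^5)/2 = 5.130×10^5 km.
At r₁ the circular-orbit speed is v₁ = √(μ/r₁) = 15.7949 km/s.
On the transfer ellipse at r₁, v² = μ(2/r − 1/a) gives v_a = √[μ(2/r₁ − 1/a_t)] = 7.76550 km/s.
First burn Δv₁ = |v_a − v₁| = 8.029 km/s.
Circular speed at r₂: v₂ = √(μ/r₂) = 42.60 km/s.
Transfer-orbit speed at r₂: v_p = √[μ(2/r₂ − 1/a_t)] = 56.49 km/s.
Second burn Δv₂ = |v₂ − v_p| = 13.89 km/s.
Δv = Δv₁ + Δv₂ = 8.029 + 13.89 = 21.92 km/s.

Δv = 21900 m/s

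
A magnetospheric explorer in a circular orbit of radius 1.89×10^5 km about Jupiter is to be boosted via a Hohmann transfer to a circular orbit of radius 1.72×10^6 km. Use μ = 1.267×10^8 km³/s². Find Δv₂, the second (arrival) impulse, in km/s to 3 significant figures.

Δv₂ = 4.76 km/s

Transfer-ellipse semi-major axis a_t = (r₁ + r₂)/2 = (1.890×10^5 + 1.720×10^6)/2 = 9.545×10^5 km.
Circular speed at r = 1.720×10^6 km: v_c = √(μ/r) = 8.583 km/s.
Transfer-orbit speed at the same r (vis-viva, a = a_t): v_t = √[μ(2/r − 1/a_t)] = 3.819 km/s.
Δv₂ = |v_t − v_c| = |3.819 − 8.583| = 4.764 km/s.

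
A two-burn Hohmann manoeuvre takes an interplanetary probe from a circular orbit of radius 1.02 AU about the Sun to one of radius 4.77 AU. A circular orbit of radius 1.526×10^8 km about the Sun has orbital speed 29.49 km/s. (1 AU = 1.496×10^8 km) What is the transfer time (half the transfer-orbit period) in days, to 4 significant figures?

t = 899.6 days

From the circular-orbit relation v² = μ/r at r = 1.526×10^8 km: μ = v²r = (29.49)² × 1.526×10^8 = 1.32710×10^11 km³/s².
In km: r₁ = 1.02 × 1.496×10^8 = 1.52592×10^8 km; r₂ = 4.77 × 1.496×10^8 = 7.13592×10^8 km.
Semi-major axis of the transfer orbit: a_t = (1.52592×10^8 + 7.13592×10^8)/2 = 4.33092×10^8 km.
Transfer time t = π√(a_t³/μ) = π√((4.33092×10^8)³ / 1.32710×10^11) = 7.7726×10^7 s.
Converting: 7.7726×10^7 s ÷ 86400 s/day = 899.6 days.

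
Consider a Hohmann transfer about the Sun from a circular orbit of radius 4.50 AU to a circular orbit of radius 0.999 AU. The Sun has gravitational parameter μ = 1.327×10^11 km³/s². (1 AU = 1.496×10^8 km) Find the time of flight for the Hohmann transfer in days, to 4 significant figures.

In km: r₁ = 4.50 × 1.496×10^8 = 6.732×10^8 km; r₂ = 0.999 × 1.496×10^8 = 1.494504×10^8 km.
Transfer-ellipse semi-major axis a_t = (r₁ + r₂)/2 = (6.732×10^8 + 1.494504×10^8)/2 = 4.113252×10^8 km.
Transfer time t = π√(a_t³/μ) = π√((4.113252×10^8)³ / 1.327×10^11) = 7.1944×10^7 s.
Converting: 7.1944×10^7 s ÷ 86400 s/day = 832.7 days.

t = 832.7 days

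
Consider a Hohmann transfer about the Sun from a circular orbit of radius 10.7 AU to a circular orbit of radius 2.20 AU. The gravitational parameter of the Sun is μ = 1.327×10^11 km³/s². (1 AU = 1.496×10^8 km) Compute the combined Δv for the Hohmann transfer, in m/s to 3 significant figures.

Δv = 9570 m/s

In km: r₁ = 10.7 × 1.496×10^8 = 1.60072×10^9 km; r₂ = 2.20 × 1.496×10^8 = 3.2912×10^8 km.
The Hohmann ellipse has a_t = (r₁ + r₂)/2 = 9.6492×10^8 km.
At r₁ the circular-orbit speed is v₁ = √(μ/r₁) = 9.105 km/s.
On the transfer ellipse at r₁, vis-viva equation gives v_a = √[μ(2/r₁ − 1/a_t)] = 5.318 km/s.
First burn Δv₁ = |v_a − v₁| = 3.787 km/s.
Circular speed at r₂: v₂ = √(μ/r₂) = 20.0798 km/s.
Transfer-orbit speed at r₂: v_p = √[μ(2/r₂ − 1/a_t)] = 25.8625 km/s.
Second burn Δv₂ = |v₂ − v_p| = 5.783 km/s.
Δv = Δv₁ + Δv₂ = 3.787 + 5.783 = 9.570 km/s.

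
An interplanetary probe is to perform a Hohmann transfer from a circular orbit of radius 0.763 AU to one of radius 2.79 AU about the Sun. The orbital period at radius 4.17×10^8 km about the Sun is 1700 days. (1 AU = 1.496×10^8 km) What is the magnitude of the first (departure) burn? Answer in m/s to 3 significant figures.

From Kepler's third law T² = 4π²r³/μ at r = 4.17×10^8 km, T = 1700 days = 1700 × 86400 s = 1.4688×10^8 s: μ = 4π²r³/T² = 1.32691×10^11 km³/s².
In km: r₁ = 0.763 × 1.496×10^8 = 1.141448×10^8 km; r₂ = 2.79 × 1.496×10^8 = 4.17384×10^8 km.
The Hohmann ellipse has a_t = (r₁ + r₂)/2 = 2.657644×10^8 km.
Circular speed at r = 1.141448×10^8 km: v_c = √(μ/r) = 34.095 km/s.
Vis-viva on the transfer ellipse at r = 1.141448×10^8 km gives v_t = √[μ(2/r − 1/a_t)] = 42.728 km/s.
Δv₁ = |v_t − v_c| = |42.728 − 34.095| = 8.633 km/s.

Δv₁ = 8630 m/s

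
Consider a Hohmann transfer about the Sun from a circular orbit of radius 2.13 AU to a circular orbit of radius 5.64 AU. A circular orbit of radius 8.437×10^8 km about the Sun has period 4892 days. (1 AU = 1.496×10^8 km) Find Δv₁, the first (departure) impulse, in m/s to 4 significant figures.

Δv₁ = 4181 m/s

From Kepler's third law T² = 4π²r³/μ at r = 8.437×10^8 km, T = 4892 days = 4892 × 86400 s = 4.226688×10^8 s: μ = 4π²r³/T² = 1.32716×10^11 km³/s².
In km: r₁ = 2.13 × 1.496×10^8 = 3.18648×10^8 km; r₂ = 5.64 × 1.496×10^8 = 8.43744×10^8 km.
Transfer-ellipse semi-major axis a_t = (r₁ + r₂)/2 = (3.18648×10^8 + 8.43744×10^8)/2 = 5.81196×10^8 km.
Circular speed at r = 3.18648×10^8 km: v_c = √(μ/r) = 20.4083 km/s.
Transfer-orbit speed at the same r (vis-viva, a = a_t): v_t = √[μ(2/r − 1/a_t)] = 24.5895 km/s.
Δv₁ = |v_t − v_c| = |24.5895 − 20.4083| = 4.181 km/s.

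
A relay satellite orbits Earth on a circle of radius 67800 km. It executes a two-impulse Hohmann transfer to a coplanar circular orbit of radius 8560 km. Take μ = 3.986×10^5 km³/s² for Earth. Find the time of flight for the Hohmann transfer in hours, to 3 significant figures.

Transfer-ellipse semi-major axis a_t = (r₁ + r₂)/2 = (67800 + 8560)/2 = 38180 km.
Transfer time t = π√(a_t³/μ) = π√((38180)³ / 3.986×10^5) = 37120 s.
Converting: 37120 s ÷ 3600 s/hour = 10.3 hours.

t = 10.3 hours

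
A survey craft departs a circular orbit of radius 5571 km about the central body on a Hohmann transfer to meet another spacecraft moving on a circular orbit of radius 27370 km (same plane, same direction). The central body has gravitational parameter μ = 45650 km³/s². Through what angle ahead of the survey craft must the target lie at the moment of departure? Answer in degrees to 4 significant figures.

φ = 95.97°

Semi-major axis of the transfer orbit: a_t = (5571 + 27370)/2 = 16470.5 km.
Transfer time t = π√(a_t³/μ) = 31081 s.
The target's mean motion on its circular orbit is ω₂ = √(μ/r₂³) = 4.7185×10^-5 rad/s.
Angle swept by the target during transfer: ω₂·t = 1.4666 rad = 84.03°.
Arrival is 180° from departure on the ellipse, so φ = 180° − 84.03° = 95.97°.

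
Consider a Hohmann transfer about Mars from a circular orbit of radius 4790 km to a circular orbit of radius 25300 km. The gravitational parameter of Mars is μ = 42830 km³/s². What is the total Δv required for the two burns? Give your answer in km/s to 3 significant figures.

Transfer-ellipse semi-major axis a_t = (r₁ + r₂)/2 = (4790 + 25300)/2 = 15045 km.
Circular speed at r₁: v₁ = √(μ/r₁) = √(42830/4790) = 2.99024 km/s.
Transfer-orbit speed at r₁ (v² = μ(2/r − 1/a)): v_p = √[μ(2/r₁ − 1/a_t)] = 3.87767 km/s.
First burn Δv₁ = |v_p − v₁| = 0.8874 km/s.
Circular speed at r₂: v₂ = √(μ/r₂) = 1.30111 km/s.
Transfer-orbit speed at r₂: v_a = √[μ(2/r₂ − 1/a_t)] = 0.734151 km/s.
Second burn Δv₂ = |v₂ − v_a| = 0.5670 km/s.
Total Δv = Δv₁ + Δv₂ = 1.454 km/s.

Δv = 1.45 km/s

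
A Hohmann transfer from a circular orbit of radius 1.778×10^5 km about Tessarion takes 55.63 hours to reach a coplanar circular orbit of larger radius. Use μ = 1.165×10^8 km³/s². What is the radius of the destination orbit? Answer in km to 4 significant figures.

r₂ = 1.381×10^6 km

Transfer time t = 55.63 hours = 2.00268×10^5 s, and t = π√(a_t³/μ).
So a_t = (μ t²/π²)^(1/3) = (1.165×10^8 × (2.00268×10^5)² / π²)^(1/3) = 7.7938×10^5 km.
Since a_t = (r₁ + r₂)/2, r₂ = 2a_t − r₁ = 2×7.7938×10^5 − 1.778×10^5 = 1.38096×10^6 km.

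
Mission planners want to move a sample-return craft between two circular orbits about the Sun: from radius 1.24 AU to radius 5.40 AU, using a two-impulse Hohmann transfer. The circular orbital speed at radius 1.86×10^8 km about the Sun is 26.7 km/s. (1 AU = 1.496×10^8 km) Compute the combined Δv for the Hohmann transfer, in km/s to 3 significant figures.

Δv = 12.3 km/s

From the circular-orbit relation v² = μ/r at r = 1.86×10^8 km: μ = v²r = (26.7)² × 1.86×10^8 = 1.32598×10^11 km³/s².
In km: r₁ = 1.24 × 1.496×10^8 = 1.85504×10^8 km; r₂ = 5.40 × 1.496×10^8 = 8.0784×10^8 km.
Transfer-ellipse semi-major axis a_t = (r₁ + r₂)/2 = (1.85504×10^8 + 8.0784×10^8)/2 = 4.96672×10^8 km.
Circular speed at r₁: v₁ = √(μ/r₁) = √(1.32598×10^11/1.85504×10^8) = 26.73567 km/s.
Transfer-orbit speed at r₁ (vis-viva): v_p = √[μ(2/r₁ − 1/a_t)] = 34.09722 km/s.
First burn Δv₁ = |v_p − v₁| = 7.362 km/s.
At r₂, v₂ = √(μ/r₂) = 12.812 km/s.
Transfer-orbit speed at r₂: v_a = √[μ(2/r₂ − 1/a_t)] = 7.8297 km/s.
Second burn Δv₂ = |v₂ − v_a| = 4.982 km/s.
Δv = Δv₁ + Δv₂ = 7.362 + 4.982 = 12.34 km/s.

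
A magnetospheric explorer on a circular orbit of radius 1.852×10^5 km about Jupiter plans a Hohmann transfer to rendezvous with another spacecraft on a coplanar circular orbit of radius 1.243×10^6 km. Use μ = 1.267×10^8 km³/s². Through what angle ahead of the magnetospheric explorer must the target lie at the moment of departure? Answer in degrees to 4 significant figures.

Transfer-ellipse semi-major axis a_t = (r₁ + r₂)/2 = (1.852×10^5 + 1.243×10^6)/2 = 7.141×10^5 km.
Transfer time t = π√(a_t³/μ) = 1.684×10^5 s.
Target angular speed ω₂ = √(μ/r₂³) = 8.122×10^-6 rad/s.
Angle swept by the target during transfer: ω₂·t = 1.368 rad = 78.38°.
Arrival is 180° from departure on the ellipse, so φ = 180° − 78.38° = 101.6°.

φ = 101.6°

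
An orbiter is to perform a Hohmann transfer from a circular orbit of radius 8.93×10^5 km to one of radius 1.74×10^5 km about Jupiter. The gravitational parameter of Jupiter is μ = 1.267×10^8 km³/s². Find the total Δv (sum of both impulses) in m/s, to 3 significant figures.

Δv = 13000 m/s

Transfer-ellipse semi-major axis a_t = (r₁ + r₂)/2 = (8.930×10^5 + 1.740×10^5)/2 = 5.335×10^5 km.
At r₁ the circular-orbit speed is v₁ = √(μ/r₁) = 11.9114 km/s.
Transfer-orbit speed at r₁ (vis-viva equation): v_a = √[μ(2/r₁ − 1/a_t)] = 6.80252 km/s.
First burn Δv₁ = |v_a − v₁| = 5.109 km/s.
At r₂, v₂ = √(μ/r₂) = 26.9845 km/s.
Transfer-orbit speed at r₂: v_p = √[μ(2/r₂ − 1/a_t)] = 34.9118 km/s.
Second burn Δv₂ = |v₂ − v_p| = 7.927 km/s.
Total Δv = Δv₁ + Δv₂ = 13.04 km/s.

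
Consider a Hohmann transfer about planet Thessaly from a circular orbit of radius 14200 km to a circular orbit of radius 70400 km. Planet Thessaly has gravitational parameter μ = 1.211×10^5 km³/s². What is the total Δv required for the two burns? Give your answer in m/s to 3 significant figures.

Semi-major axis of the transfer orbit: a_t = (14200 + 70400)/2 = 42300 km.
At r₁ the circular-orbit speed is v₁ = √(μ/r₁) = 2.9203 km/s.
On the transfer ellipse at r₁, v² = μ(2/r − 1/a) gives v_p = √[μ(2/r₁ − 1/a_t)] = 3.7674 km/s.
First burn Δv₁ = |v_p − v₁| = 0.8471 km/s.
At r₂, v₂ = √(μ/r₂) = 1.31155 km/s.
Transfer-orbit speed at r₂: v_a = √[μ(2/r₂ − 1/a_t)] = 0.759906 km/s.
Second burn Δv₂ = |v₂ − v_a| = 0.5516 km/s.
Δv = Δv₁ + Δv₂ = 0.8471 + 0.5516 = 1.399 km/s.

Δv = 1400 m/s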